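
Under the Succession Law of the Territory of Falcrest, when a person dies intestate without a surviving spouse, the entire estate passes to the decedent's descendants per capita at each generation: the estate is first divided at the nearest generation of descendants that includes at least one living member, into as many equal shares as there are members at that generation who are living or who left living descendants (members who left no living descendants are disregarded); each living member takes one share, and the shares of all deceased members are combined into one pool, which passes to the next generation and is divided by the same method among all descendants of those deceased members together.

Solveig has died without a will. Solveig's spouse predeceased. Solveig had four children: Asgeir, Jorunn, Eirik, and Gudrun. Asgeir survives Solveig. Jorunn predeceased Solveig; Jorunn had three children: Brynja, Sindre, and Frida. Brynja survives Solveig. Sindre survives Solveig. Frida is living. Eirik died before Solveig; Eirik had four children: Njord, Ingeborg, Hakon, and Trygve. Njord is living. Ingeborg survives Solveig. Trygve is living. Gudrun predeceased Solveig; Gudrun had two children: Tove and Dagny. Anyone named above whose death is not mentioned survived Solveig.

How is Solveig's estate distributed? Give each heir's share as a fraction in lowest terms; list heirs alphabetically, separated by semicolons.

Asgeir 1/4; Brynja 1/12; Dagny 1/12; Frida 1/12; Hakon 1/12; Ingeborg 1/12; Njord 1/12; Sindre 1/12; Tove 1/12; Trygve 1/12

There is no surviving spouse, so the entire estate passes to Solveig's descendants per capita at each generation.
At generation 1 (Asgeir, Jorunn, Eirik, Gudrun) there are 4 shares of (1)/4 = 1/4 each.
Living: Asgeir — each takes 1/4.
Deceased: Jorunn, Eirik, and Gudrun. Their combined 3/4 is pooled and carried to generation 2.
At generation 2 (Brynja, Sindre, Frida, Njord, Ingeborg, Hakon, Trygve, Tove, Dagny) there are 9 shares of (3/4)/9 = 1/12 each.
Living: Brynja, Sindre, Frida, Njord, Ingeborg, Hakon, Trygve, Tove, and Dagny — each takes 1/12.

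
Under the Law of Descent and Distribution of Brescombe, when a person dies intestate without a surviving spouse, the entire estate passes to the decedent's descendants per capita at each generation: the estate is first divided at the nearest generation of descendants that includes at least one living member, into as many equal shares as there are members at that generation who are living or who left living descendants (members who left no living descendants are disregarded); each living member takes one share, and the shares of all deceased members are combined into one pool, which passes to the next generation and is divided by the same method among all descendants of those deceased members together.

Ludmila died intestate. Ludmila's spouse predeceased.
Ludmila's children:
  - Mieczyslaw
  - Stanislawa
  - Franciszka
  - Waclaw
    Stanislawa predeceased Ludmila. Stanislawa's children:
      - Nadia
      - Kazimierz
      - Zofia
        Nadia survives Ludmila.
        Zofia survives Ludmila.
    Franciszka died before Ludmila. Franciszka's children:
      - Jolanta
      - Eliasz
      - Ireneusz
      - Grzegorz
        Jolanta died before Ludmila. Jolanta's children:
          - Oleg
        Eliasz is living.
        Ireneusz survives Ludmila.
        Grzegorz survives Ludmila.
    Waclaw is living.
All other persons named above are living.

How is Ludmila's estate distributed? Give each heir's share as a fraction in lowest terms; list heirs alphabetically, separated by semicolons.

Eliasz 1/14; Grzegorz 1/14; Ireneusz 1/14; Kazimierz 1/14; Mieczyslaw 1/4; Nadia 1/14; Oleg 1/14; Waclaw 1/4; Zofia 1/14

There is no surviving spouse, so the entire estate passes to Ludmila's descendants per capita at each generation.
At generation 1 (Mieczyslaw, Stanislawa, Franciszka, Waclaw) there are 4 shares of (1)/4 = 1/4 each.
Living: Mieczyslaw and Waclaw — each takes 1/4.
Deceased: Stanislawa and Franciszka. Their combined 1/2 is pooled and carried to generation 2.
At generation 2 (Nadia, Kazimierz, Zofia, Jolanta, Eliasz, Ireneusz, Grzegorz) there are 7 shares of (1/2)/7 = 1/14 each.
Living: Nadia, Kazimierz, Zofia, Eliasz, Ireneusz, and Grzegorz — each takes 1/14.
Deceased: Jolanta. That 1/14 share is carried to generation 3.
At generation 3 (Oleg) there are 1 shares of (1/14)/1 = 1/14 each.
Living: Oleg — each takes 1/14.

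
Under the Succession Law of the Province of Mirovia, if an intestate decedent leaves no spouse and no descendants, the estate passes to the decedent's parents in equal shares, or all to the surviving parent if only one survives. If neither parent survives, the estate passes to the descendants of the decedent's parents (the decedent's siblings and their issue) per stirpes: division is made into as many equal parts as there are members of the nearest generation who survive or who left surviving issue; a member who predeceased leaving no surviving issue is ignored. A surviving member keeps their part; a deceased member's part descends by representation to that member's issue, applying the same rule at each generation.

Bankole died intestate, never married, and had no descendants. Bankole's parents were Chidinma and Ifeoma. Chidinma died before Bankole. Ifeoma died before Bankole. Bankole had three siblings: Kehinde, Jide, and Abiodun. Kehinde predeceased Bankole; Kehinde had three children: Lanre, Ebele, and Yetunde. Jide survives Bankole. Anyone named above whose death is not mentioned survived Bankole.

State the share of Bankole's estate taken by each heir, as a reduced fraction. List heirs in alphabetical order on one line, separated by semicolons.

Neither parent survives and there are no descendants, so the estate passes to Bankole's siblings and their issue per stirpes.
The estate is divided into 3 equal shares of 1/3 among Kehinde, Jide, Abiodun.
Kehinde predeceased; the 1/3 allotted to Kehinde's branch passes to Kehinde's issue by representation.
The 1/3 is divided into 3 equal shares of 1/9 among Lanre, Ebele, Yetunde.
Lanre is living and takes 1/9.
Ebele is living and takes 1/9.
Yetunde is living and takes 1/9.
Jide is living and takes 1/3.
Abiodun is living and takes 1/3.

Abiodun 1/3; Ebele 1/9; Jide 1/3; Lanre 1/9; Yetunde 1/9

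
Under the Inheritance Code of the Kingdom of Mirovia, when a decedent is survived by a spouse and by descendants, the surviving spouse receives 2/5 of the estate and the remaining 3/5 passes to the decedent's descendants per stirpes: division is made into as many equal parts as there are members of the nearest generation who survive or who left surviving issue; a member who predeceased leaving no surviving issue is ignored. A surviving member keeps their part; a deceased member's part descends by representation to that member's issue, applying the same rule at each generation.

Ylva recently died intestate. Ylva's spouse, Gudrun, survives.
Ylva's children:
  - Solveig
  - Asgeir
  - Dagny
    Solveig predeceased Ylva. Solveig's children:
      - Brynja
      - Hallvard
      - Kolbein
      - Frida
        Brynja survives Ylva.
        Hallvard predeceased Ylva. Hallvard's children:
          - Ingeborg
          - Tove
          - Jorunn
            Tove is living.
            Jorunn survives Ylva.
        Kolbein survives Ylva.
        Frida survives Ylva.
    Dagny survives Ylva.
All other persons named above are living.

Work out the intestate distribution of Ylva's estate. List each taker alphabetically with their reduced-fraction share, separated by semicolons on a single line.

Asgeir 1/5; Brynja 1/20; Dagny 1/5; Frida 1/20; Gudrun 2/5; Ingeborg 1/60; Jorunn 1/60; Kolbein 1/20; Tove 1/60

Gudrun, as surviving spouse, takes 2/5.
The remaining 3/5 passes to Ylva's descendants per stirpes.
The 3/5 is divided into 3 equal shares of 1/5 among Solveig, Asgeir, Dagny.
Solveig predeceased; the 1/5 allotted to Solveig's branch passes to Solveig's issue by representation.
The 1/5 is divided into 4 equal shares of 1/20 among Brynja, Hallvard, Kolbein, Frida.
Brynja is living and takes 1/20.
Hallvard predeceased; the 1/20 allotted to Hallvard's branch passes to Hallvard's issue by representation.
The 1/20 is divided into 3 equal shares of 1/60 among Ingeborg, Tove, Jorunn.
Ingeborg is living and takes 1/60.
Tove is living and takes 1/60.
Jorunn is living and takes 1/60.
Kolbein is living and takes 1/20.
Frida is living and takes 1/20.
Asgeir is living and takes 1/5.
Dagny is living and takes 1/5.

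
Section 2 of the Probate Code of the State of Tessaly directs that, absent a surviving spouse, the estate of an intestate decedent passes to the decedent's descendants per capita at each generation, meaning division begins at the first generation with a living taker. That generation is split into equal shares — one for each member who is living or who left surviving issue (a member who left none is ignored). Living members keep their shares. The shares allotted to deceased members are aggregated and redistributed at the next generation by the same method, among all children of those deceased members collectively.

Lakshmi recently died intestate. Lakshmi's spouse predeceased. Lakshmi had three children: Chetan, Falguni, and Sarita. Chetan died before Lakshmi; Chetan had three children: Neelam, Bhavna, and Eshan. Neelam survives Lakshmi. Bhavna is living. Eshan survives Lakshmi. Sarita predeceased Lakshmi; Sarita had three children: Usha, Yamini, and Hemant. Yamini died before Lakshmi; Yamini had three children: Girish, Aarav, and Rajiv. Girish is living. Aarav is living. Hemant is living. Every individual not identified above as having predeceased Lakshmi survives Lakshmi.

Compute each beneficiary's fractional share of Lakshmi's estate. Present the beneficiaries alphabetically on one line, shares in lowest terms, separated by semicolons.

Aarav 1/27; Bhavna 1/9; Eshan 1/9; Falguni 1/3; Girish 1/27; Hemant 1/9; Neelam 1/9; Rajiv 1/27; Usha 1/9

There is no surviving spouse, so the entire estate passes to Lakshmi's descendants per capita at each generation.
At generation 1 (Chetan, Falguni, Sarita) there are 3 shares of (1)/3 = 1/3 each.
Living: Falguni — each takes 1/3.
Deceased: Chetan and Sarita. Their combined 2/3 is pooled and carried to generation 2.
At generation 2 (Neelam, Bhavna, Eshan, Usha, Yamini, Hemant) there are 6 shares of (2/3)/6 = 1/9 each.
Living: Neelam, Bhavna, Eshan, Usha, and Hemant — each takes 1/9.
Deceased: Yamini. That 1/9 share is carried to generation 3.
At generation 3 (Girish, Aarav, Rajiv) there are 3 shares of (1/9)/3 = 1/27 each.
Living: Girish, Aarav, and Rajiv — each takes 1/27.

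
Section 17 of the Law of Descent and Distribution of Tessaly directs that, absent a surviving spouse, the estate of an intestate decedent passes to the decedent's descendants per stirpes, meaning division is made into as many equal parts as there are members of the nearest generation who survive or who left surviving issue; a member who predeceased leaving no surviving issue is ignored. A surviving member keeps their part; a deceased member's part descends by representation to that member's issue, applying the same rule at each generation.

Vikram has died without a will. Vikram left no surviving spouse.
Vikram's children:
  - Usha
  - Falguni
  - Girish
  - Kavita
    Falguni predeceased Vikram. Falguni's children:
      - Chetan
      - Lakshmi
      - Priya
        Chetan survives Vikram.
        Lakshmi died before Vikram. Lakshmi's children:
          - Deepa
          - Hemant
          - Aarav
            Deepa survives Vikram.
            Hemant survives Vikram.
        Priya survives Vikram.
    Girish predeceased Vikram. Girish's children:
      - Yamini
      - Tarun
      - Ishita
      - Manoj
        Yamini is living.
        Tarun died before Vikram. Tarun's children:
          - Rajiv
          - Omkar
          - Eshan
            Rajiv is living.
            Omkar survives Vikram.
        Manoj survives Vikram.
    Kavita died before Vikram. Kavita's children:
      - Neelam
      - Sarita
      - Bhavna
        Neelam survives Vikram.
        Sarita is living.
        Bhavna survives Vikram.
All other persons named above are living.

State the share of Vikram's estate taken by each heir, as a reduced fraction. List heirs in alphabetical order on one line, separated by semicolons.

There is no surviving spouse, so the entire estate passes to Vikram's descendants per stirpes.
The estate is divided into 4 equal shares of 1/4 among Usha, Falguni, Girish, Kavita.
Usha is living and takes 1/4.
Falguni predeceased; the 1/4 allotted to Falguni's branch passes to Falguni's issue by representation.
The 1/4 is divided into 3 equal shares of 1/12 among Chetan, Lakshmi, Priya.
Chetan is living and takes 1/12.
Lakshmi predeceased; the 1/12 allotted to Lakshmi's branch passes to Lakshmi's issue by representation.
The 1/12 is divided into 3 equal shares of 1/36 among Deepa, Hemant, Aarav.
Deepa is living and takes 1/36.
Hemant is living and takes 1/36.
Aarav is living and takes 1/36.
Priya is living and takes 1/12.
Girish predeceased; the 1/4 allotted to Girish's branch passes to Girish's issue by representation.
The 1/4 is divided into 4 equal shares of 1/16 among Yamini, Tarun, Ishita, Manoj.
Yamini is living and takes 1/16.
Tarun predeceased; the 1/16 allotted to Tarun's branch passes to Tarun's issue by representation.
The 1/16 is divided into 3 equal shares of 1/48 among Rajiv, Omkar, Eshan.
Rajiv is living and takes 1/48.
Omkar is living and takes 1/48.
Eshan is living and takes 1/48.
Ishita is living and takes 1/16.
Manoj is living and takes 1/16.
Kavita predeceased; the 1/4 allotted to Kavita's branch passes to Kavita's issue by representation.
The 1/4 is divided into 3 equal shares of 1/12 among Neelam, Sarita, Bhavna.
Neelam is living and takes 1/12.
Sarita is living and takes 1/12.
Bhavna is living and takes 1/12.

Aarav 1/36; Bhavna 1/12; Chetan 1/12; Deepa 1/36; Eshan 1/48; Hemant 1/36; Ishita 1/16; Manoj 1/16; Neelam 1/12; Omkar 1/48; Priya 1/12; Rajiv 1/48; Sarita 1/12; Usha 1/4; Yamini 1/16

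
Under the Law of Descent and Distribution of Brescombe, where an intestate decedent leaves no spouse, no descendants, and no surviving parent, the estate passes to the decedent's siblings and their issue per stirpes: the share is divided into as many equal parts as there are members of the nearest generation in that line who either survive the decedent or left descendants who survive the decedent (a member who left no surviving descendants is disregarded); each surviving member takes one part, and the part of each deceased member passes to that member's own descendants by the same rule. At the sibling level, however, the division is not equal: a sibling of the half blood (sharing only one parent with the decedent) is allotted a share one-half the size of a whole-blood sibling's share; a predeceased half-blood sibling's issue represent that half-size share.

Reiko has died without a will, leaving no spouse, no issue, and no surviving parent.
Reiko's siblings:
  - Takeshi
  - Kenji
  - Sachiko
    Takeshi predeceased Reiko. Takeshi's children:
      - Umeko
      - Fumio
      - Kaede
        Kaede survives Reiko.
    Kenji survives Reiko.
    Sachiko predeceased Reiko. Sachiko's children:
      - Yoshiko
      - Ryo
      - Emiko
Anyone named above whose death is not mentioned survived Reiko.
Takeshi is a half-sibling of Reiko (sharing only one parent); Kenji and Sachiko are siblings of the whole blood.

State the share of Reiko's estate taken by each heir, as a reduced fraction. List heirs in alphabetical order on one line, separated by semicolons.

No spouse, descendants, or parent survives, so the estate passes to Reiko's siblings per stirpes.
Half-blood siblings count for one-half the weight of whole-blood siblings at the initial division.
Dividing 1 in proportion to weights (total weight 5/2): Takeshi (weight 1/2) → 1/5; Kenji (weight 1) → 2/5; Sachiko (weight 1) → 2/5.
Takeshi predeceased; the 1/5 allotted to Takeshi's branch passes to Takeshi's issue by representation.
The 1/5 is divided into 3 equal shares of 1/15 among Umeko, Fumio, Kaede.
Umeko is living and takes 1/15.
Fumio is living and takes 1/15.
Kaede is living and takes 1/15.
Kenji is living and takes 2/5.
Sachiko predeceased; the 2/5 allotted to Sachiko's branch passes to Sachiko's issue by representation.
The 2/5 is divided into 3 equal shares of 2/15 among Yoshiko, Ryo, Emiko.
Yoshiko is living and takes 2/15.
Ryo is living and takes 2/15.
Emiko is living and takes 2/15.

Emiko 2/15; Fumio 1/15; Kaede 1/15; Kenji 2/5; Ryo 2/15; Umeko 1/15; Yoshiko 2/15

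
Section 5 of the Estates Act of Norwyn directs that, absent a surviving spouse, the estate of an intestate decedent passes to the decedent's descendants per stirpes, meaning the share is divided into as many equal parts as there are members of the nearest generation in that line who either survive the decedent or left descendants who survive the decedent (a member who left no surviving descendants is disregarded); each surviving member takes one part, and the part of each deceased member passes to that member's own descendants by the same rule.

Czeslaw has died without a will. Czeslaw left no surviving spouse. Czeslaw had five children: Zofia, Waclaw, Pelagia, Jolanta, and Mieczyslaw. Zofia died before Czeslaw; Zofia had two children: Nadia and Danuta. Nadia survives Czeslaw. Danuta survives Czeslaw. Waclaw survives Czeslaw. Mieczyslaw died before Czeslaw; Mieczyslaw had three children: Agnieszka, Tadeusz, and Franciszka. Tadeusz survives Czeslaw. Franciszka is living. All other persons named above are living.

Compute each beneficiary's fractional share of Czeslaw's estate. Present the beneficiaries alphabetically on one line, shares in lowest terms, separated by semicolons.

Agnieszka 1/15; Danuta 1/10; Franciszka 1/15; Jolanta 1/5; Nadia 1/10; Pelagia 1/5; Tadeusz 1/15; Waclaw 1/5

There is no surviving spouse, so the entire estate passes to Czeslaw's descendants per stirpes.
The estate is divided into 5 equal shares of 1/5 among Zofia, Waclaw, Pelagia, Jolanta, Mieczyslaw.
Zofia predeceased; the 1/5 allotted to Zofia's branch passes to Zofia's issue by representation.
The 1/5 is divided into 2 equal shares of 1/10 among Nadia, Danuta.
Nadia is living and takes 1/10.
Danuta is living and takes 1/10.
Waclaw is living and takes 1/5.
Pelagia is living and takes 1/5.
Jolanta is living and takes 1/5.
Mieczyslaw predeceased; the 1/5 allotted to Mieczyslaw's branch passes to Mieczyslaw's issue by representation.
The 1/5 is divided into 3 equal shares of 1/15 among Agnieszka, Tadeusz, Franciszka.
Agnieszka is living and takes 1/15.
Tadeusz is living and takes 1/15.
Franciszka is living and takes 1/15.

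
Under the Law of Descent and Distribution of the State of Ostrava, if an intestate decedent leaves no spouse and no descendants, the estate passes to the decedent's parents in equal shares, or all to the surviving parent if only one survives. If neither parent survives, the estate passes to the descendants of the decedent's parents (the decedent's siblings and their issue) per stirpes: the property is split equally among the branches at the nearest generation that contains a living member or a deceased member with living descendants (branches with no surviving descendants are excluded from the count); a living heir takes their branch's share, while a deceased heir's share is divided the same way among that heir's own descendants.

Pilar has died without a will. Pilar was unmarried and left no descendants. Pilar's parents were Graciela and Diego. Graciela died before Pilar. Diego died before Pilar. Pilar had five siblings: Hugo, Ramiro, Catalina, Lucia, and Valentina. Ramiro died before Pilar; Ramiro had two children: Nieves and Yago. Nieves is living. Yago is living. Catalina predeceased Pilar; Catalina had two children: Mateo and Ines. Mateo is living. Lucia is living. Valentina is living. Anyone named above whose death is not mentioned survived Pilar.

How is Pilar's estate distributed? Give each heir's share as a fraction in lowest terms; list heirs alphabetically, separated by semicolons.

Neither parent survives and there are no descendants, so the estate passes to Pilar's siblings and their issue per stirpes.
The estate is divided into 5 equal shares of 1/5 among Hugo, Ramiro, Catalina, Lucia, Valentina.
Hugo is living and takes 1/5.
Ramiro predeceased; the 1/5 allotted to Ramiro's branch passes to Ramiro's issue by representation.
The 1/5 is divided into 2 equal shares of 1/10 among Nieves, Yago.
Nieves is living and takes 1/10.
Yago is living and takes 1/10.
Catalina predeceased; the 1/5 allotted to Catalina's branch passes to Catalina's issue by representation.
The 1/5 is divided into 2 equal shares of 1/10 among Mateo, Ines.
Mateo is living and takes 1/10.
Ines is living and takes 1/10.
Lucia is living and takes 1/5.
Valentina is living and takes 1/5.

Hugo 1/5; Ines 1/10; Lucia 1/5; Mateo 1/10; Nieves 1/10; Valentina 1/5; Yago 1/10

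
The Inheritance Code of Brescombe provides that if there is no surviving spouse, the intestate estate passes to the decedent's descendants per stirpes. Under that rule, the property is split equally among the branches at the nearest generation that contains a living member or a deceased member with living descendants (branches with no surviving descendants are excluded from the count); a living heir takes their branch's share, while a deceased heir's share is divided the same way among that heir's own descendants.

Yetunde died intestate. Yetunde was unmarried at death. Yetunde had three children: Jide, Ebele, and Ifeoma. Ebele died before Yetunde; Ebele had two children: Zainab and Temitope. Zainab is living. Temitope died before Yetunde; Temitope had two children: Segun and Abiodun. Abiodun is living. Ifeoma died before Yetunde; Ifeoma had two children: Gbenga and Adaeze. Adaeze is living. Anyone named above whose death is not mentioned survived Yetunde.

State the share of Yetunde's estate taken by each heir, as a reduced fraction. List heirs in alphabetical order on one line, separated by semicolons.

Abiodun 1/12; Adaeze 1/6; Gbenga 1/6; Jide 1/3; Segun 1/12; Zainab 1/6

There is no surviving spouse, so the entire estate passes to Yetunde's descendants per stirpes.
The estate is divided into 3 equal shares of 1/3 among Jide, Ebele, Ifeoma.
Jide is living and takes 1/3.
Ebele predeceased; the 1/3 allotted to Ebele's branch passes to Ebele's issue by representation.
The 1/3 is divided into 2 equal shares of 1/6 among Zainab, Temitope.
Zainab is living and takes 1/6.
Temitope predeceased; the 1/6 allotted to Temitope's branch passes to Temitope's issue by representation.
The 1/6 is divided into 2 equal shares of 1/12 among Segun, Abiodun.
Segun is living and takes 1/12.
Abiodun is living and takes 1/12.
Ifeoma predeceased; the 1/3 allotted to Ifeoma's branch passes to Ifeoma's issue by representation.
The 1/3 is divided into 2 equal shares of 1/6 among Gbenga, Adaeze.
Gbenga is living and takes 1/6.
Adaeze is living and takes 1/6.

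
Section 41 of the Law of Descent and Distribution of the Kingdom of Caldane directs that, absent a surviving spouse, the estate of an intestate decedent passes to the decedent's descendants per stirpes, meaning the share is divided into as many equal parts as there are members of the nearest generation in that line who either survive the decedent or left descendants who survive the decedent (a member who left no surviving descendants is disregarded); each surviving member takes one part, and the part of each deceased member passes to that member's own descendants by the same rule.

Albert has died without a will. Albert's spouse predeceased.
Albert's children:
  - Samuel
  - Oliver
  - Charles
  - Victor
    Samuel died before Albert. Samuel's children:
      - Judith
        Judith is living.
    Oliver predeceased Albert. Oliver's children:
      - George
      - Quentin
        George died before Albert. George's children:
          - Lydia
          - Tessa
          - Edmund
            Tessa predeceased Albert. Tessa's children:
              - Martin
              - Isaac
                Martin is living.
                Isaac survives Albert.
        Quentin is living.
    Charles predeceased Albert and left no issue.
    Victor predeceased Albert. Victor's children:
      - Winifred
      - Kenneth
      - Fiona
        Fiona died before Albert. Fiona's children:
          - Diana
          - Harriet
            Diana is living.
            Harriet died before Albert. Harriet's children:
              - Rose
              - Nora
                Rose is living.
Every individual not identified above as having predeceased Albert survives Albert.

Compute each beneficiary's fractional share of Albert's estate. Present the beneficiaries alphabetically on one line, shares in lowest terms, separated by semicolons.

There is no surviving spouse, so the entire estate passes to Albert's descendants per stirpes.
Charles left no surviving issue, so that branch lapses and is disregarded.
The estate is divided into 3 equal shares of 1/3 among Samuel, Oliver, Victor.
Samuel predeceased; the 1/3 allotted to Samuel's branch passes to Samuel's issue by representation.
Judith is the sole taker at this level and receives the full 1/3.
Oliver predeceased; the 1/3 allotted to Oliver's branch passes to Oliver's issue by representation.
The 1/3 is divided into 2 equal shares of 1/6 among George, Quentin.
George predeceased; the 1/6 allotted to George's branch passes to George's issue by representation.
The 1/6 is divided into 3 equal shares of 1/18 among Lydia, Tessa, Edmund.
Lydia is living and takes 1/18.
Tessa predeceased; the 1/18 allotted to Tessa's branch passes to Tessa's issue by representation.
The 1/18 is divided into 2 equal shares of 1/36 among Martin, Isaac.
Martin is living and takes 1/36.
Isaac is living and takes 1/36.
Edmund is living and takes 1/18.
Quentin is living and takes 1/6.
Victor predeceased; the 1/3 allotted to Victor's branch passes to Victor's issue by representation.
The 1/3 is divided into 3 equal shares of 1/9 among Winifred, Kenneth, Fiona.
Winifred is living and takes 1/9.
Kenneth is living and takes 1/9.
Fiona predeceased; the 1/9 allotted to Fiona's branch passes to Fiona's issue by representation.
The 1/9 is divided into 2 equal shares of 1/18 among Diana, Harriet.
Diana is living and takes 1/18.
Harriet predeceased; the 1/18 allotted to Harriet's branch passes to Harriet's issue by representation.
The 1/18 is divided into 2 equal shares of 1/36 among Rose, Nora.
Rose is living and takes 1/36.
Nora is living and takes 1/36.

Diana 1/18; Edmund 1/18; Isaac 1/36; Judith 1/3; Kenneth 1/9; Lydia 1/18; Martin 1/36; Nora 1/36; Quentin 1/6; Rose 1/36; Winifred 1/9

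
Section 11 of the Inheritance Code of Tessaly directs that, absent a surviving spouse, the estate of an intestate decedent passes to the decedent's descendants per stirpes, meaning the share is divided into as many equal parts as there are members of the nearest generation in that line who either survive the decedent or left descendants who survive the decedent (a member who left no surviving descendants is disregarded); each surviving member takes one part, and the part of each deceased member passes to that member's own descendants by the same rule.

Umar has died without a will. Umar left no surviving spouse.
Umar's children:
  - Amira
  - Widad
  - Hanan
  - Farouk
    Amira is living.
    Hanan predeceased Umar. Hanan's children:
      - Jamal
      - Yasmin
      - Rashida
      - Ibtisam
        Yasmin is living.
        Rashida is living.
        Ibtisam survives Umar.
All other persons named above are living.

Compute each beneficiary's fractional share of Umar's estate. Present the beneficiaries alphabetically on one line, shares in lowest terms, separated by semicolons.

There is no surviving spouse, so the entire estate passes to Umar's descendants per stirpes.
The estate is divided into 4 equal shares of 1/4 among Amira, Widad, Hanan, Farouk.
Amira is living and takes 1/4.
Widad is living and takes 1/4.
Hanan predeceased; the 1/4 allotted to Hanan's branch passes to Hanan's issue by representation.
The 1/4 is divided into 4 equal shares of 1/16 among Jamal, Yasmin, Rashida, Ibtisam.
Jamal is living and takes 1/16.
Yasmin is living and takes 1/16.
Rashida is living and takes 1/16.
Ibtisam is living and takes 1/16.
Farouk is living and takes 1/4.

Amira 1/4; Farouk 1/4; Ibtisam 1/16; Jamal 1/16; Rashida 1/16; Widad 1/4; Yasmin 1/16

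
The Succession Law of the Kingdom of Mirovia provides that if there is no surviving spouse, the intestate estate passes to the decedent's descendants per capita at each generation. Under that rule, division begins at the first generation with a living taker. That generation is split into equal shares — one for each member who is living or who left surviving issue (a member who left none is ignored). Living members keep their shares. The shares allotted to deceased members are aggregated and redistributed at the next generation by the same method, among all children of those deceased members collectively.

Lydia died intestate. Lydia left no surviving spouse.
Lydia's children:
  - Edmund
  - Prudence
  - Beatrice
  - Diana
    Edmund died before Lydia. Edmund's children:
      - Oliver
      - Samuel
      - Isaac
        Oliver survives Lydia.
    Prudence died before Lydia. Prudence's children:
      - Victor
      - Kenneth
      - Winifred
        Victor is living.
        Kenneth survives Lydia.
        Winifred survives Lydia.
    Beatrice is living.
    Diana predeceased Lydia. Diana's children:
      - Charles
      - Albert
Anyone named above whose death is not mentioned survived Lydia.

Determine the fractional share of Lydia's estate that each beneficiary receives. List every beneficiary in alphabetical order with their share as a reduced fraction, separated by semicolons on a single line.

Albert 3/32; Beatrice 1/4; Charles 3/32; Isaac 3/32; Kenneth 3/32; Oliver 3/32; Samuel 3/32; Victor 3/32; Winifred 3/32

There is no surviving spouse, so the entire estate passes to Lydia's descendants per capita at each generation.
At generation 1 (Edmund, Prudence, Beatrice, Diana) there are 4 shares of (1)/4 = 1/4 each.
Living: Beatrice — each takes 1/4.
Deceased: Edmund, Prudence, and Diana. Their combined 3/4 is pooled and carried to generation 2.
At generation 2 (Oliver, Samuel, Isaac, Victor, Kenneth, Winifred, Charles, Albert) there are 8 shares of (3/4)/8 = 3/32 each.
Living: Oliver, Samuel, Isaac, Victor, Kenneth, Winifred, Charles, and Albert — each takes 3/32.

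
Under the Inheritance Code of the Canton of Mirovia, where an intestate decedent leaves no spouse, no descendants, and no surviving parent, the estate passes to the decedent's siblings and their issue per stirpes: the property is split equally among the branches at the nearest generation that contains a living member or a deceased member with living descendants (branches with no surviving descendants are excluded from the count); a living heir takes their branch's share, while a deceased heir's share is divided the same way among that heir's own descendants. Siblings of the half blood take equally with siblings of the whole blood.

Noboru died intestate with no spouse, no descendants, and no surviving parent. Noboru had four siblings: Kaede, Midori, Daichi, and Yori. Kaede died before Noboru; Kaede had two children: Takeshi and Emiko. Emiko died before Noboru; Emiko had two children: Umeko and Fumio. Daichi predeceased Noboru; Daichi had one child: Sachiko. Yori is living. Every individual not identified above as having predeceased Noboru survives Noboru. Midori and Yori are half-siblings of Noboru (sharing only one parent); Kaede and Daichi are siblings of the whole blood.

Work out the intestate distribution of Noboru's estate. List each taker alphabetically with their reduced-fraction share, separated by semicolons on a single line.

Fumio 1/16; Midori 1/4; Sachiko 1/4; Takeshi 1/8; Umeko 1/16; Yori 1/4

No spouse, descendants, or parent survives, so the estate passes to Noboru's siblings per stirpes.
Half-blood and whole-blood siblings take equally under the stated rule.
The estate is divided into 4 equal shares of 1/4 among Kaede, Midori, Daichi, Yori.
Kaede predeceased; the 1/4 allotted to Kaede's branch passes to Kaede's issue by representation.
The 1/4 is divided into 2 equal shares of 1/8 among Takeshi, Emiko.
Takeshi is living and takes 1/8.
Emiko predeceased; the 1/8 allotted to Emiko's branch passes to Emiko's issue by representation.
The 1/8 is divided into 2 equal shares of 1/16 among Umeko, Fumio.
Umeko is living and takes 1/16.
Fumio is living and takes 1/16.
Midori is living and takes 1/4.
Daichi predeceased; the 1/4 allotted to Daichi's branch passes to Daichi's issue by representation.
Sachiko is the sole taker at this level and receives the full 1/4.
Yori is living and takes 1/4.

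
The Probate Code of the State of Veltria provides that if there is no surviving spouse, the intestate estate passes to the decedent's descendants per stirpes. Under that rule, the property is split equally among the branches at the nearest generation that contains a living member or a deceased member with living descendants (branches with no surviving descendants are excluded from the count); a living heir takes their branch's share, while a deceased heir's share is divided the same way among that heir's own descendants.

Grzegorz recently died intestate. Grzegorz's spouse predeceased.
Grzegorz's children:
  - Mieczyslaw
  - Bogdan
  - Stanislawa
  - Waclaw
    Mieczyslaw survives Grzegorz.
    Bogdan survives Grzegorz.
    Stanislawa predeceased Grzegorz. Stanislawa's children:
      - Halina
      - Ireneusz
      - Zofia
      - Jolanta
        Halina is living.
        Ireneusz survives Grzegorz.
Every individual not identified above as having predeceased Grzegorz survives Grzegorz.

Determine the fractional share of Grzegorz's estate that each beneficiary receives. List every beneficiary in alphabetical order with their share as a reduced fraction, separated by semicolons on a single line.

There is no surviving spouse, so the entire estate passes to Grzegorz's descendants per stirpes.
The estate is divided into 4 equal shares of 1/4 among Mieczyslaw, Bogdan, Stanislawa, Waclaw.
Mieczyslaw is living and takes 1/4.
Bogdan is living and takes 1/4.
Stanislawa predeceased; the 1/4 allotted to Stanislawa's branch passes to Stanislawa's issue by representation.
The 1/4 is divided into 4 equal shares of 1/16 among Halina, Ireneusz, Zofia, Jolanta.
Halina is living and takes 1/16.
Ireneusz is living and takes 1/16.
Zofia is living and takes 1/16.
Jolanta is living and takes 1/16.
Waclaw is living and takes 1/4.

Bogdan 1/4; Halina 1/16; Ireneusz 1/16; Jolanta 1/16; Mieczyslaw 1/4; Waclaw 1/4; Zofia 1/16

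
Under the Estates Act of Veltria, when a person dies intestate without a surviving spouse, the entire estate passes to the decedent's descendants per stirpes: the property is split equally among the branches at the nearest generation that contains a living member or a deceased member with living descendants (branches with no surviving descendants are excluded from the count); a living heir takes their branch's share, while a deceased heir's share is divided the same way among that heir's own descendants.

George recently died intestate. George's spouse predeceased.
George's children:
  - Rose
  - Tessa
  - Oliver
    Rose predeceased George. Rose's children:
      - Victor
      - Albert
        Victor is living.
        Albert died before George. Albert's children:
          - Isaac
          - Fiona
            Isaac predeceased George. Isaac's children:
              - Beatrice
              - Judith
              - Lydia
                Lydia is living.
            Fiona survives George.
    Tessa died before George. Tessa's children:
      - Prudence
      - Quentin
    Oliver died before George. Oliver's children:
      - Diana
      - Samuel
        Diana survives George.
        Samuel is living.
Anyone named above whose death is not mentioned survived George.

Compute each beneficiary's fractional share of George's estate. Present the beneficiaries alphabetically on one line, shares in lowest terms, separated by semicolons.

There is no surviving spouse, so the entire estate passes to George's descendants per stirpes.
The estate is divided into 3 equal shares of 1/3 among Rose, Tessa, Oliver.
Rose predeceased; the 1/3 allotted to Rose's branch passes to Rose's issue by representation.
The 1/3 is divided into 2 equal shares of 1/6 among Victor, Albert.
Victor is living and takes 1/6.
Albert predeceased; the 1/6 allotted to Albert's branch passes to Albert's issue by representation.
The 1/6 is divided into 2 equal shares of 1/12 among Isaac, Fiona.
Isaac predeceased; the 1/12 allotted to Isaac's branch passes to Isaac's issue by representation.
The 1/12 is divided into 3 equal shares of 1/36 among Beatrice, Judith, Lydia.
Beatrice is living and takes 1/36.
Judith is living and takes 1/36.
Lydia is living and takes 1/36.
Fiona is living and takes 1/12.
Tessa predeceased; the 1/3 allotted to Tessa's branch passes to Tessa's issue by representation.
The 1/3 is divided into 2 equal shares of 1/6 among Prudence, Quentin.
Prudence is living and takes 1/6.
Quentin is living and takes 1/6.
Oliver predeceased; the 1/3 allotted to Oliver's branch passes to Oliver's issue by representation.
The 1/3 is divided into 2 equal shares of 1/6 among Diana, Samuel.
Diana is living and takes 1/6.
Samuel is living and takes 1/6.

Beatrice 1/36; Diana 1/6; Fiona 1/12; Judith 1/36; Lydia 1/36; Prudence 1/6; Quentin 1/6; Samuel 1/6; Victor 1/6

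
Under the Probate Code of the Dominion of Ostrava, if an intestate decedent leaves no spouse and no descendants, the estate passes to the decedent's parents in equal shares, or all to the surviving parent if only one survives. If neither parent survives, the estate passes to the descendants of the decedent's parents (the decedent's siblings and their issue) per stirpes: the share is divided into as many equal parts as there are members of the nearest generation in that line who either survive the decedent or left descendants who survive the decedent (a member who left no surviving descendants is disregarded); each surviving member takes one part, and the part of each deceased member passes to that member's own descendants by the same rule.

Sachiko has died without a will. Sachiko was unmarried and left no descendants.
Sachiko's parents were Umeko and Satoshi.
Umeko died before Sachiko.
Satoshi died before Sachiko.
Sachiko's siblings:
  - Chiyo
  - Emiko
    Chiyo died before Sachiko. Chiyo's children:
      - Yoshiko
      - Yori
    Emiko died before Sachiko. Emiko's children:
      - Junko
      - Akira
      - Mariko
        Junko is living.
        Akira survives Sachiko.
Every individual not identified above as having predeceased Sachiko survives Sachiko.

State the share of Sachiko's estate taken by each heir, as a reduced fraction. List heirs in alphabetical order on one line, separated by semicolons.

Neither parent survives and there are no descendants, so the estate passes to Sachiko's siblings and their issue per stirpes.
The estate is divided into 2 equal shares of 1/2 among Chiyo, Emiko.
Chiyo predeceased; the 1/2 allotted to Chiyo's branch passes to Chiyo's issue by representation.
The 1/2 is divided into 2 equal shares of 1/4 among Yoshiko, Yori.
Yoshiko is living and takes 1/4.
Yori is living and takes 1/4.
Emiko predeceased; the 1/2 allotted to Emiko's branch passes to Emiko's issue by representation.
The 1/2 is divided into 3 equal shares of 1/6 among Junko, Akira, Mariko.
Junko is living and takes 1/6.
Akira is living and takes 1/6.
Mariko is living and takes 1/6.

Akira 1/6; Junko 1/6; Mariko 1/6; Yori 1/4; Yoshiko 1/4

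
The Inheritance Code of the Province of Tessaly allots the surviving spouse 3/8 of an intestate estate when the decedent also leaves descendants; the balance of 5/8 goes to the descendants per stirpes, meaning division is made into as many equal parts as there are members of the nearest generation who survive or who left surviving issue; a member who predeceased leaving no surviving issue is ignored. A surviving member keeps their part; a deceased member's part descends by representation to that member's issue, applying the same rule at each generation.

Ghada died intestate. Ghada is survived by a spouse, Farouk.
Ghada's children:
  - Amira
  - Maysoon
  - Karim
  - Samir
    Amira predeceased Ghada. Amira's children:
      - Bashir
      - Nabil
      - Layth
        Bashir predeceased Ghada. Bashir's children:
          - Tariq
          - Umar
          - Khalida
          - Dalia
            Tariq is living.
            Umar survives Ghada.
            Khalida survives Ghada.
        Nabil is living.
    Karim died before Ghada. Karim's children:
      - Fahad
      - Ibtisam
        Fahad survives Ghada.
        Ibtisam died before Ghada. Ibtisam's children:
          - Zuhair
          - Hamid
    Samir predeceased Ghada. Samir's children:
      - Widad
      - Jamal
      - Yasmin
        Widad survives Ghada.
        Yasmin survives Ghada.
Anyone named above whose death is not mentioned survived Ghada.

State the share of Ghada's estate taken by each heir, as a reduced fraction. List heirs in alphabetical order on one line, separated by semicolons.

Dalia 5/384; Fahad 5/64; Farouk 3/8; Hamid 5/128; Jamal 5/96; Khalida 5/384; Layth 5/96; Maysoon 5/32; Nabil 5/96; Tariq 5/384; Umar 5/384; Widad 5/96; Yasmin 5/96; Zuhair 5/128

Farouk, as surviving spouse, takes 3/8.
The remaining 5/8 passes to Ghada's descendants per stirpes.
The 5/8 is divided into 4 equal shares of 5/32 among Amira, Maysoon, Karim, Samir.
Amira predeceased; the 5/32 allotted to Amira's branch passes to Amira's issue by representation.
The 5/32 is divided into 3 equal shares of 5/96 among Bashir, Nabil, Layth.
Bashir predeceased; the 5/96 allotted to Bashir's branch passes to Bashir's issue by representation.
The 5/96 is divided into 4 equal shares of 5/384 among Tariq, Umar, Khalida, Dalia.
Tariq is living and takes 5/384.
Umar is living and takes 5/384.
Khalida is living and takes 5/384.
Dalia is living and takes 5/384.
Nabil is living and takes 5/96.
Layth is living and takes 5/96.
Maysoon is living and takes 5/32.
Karim predeceased; the 5/32 allotted to Karim's branch passes to Karim's issue by representation.
The 5/32 is divided into 2 equal shares of 5/64 among Fahad, Ibtisam.
Fahad is living and takes 5/64.
Ibtisam predeceased; the 5/64 allotted to Ibtisam's branch passes to Ibtisam's issue by representation.
The 5/64 is divided into 2 equal shares of 5/128 among Zuhair, Hamid.
Zuhair is living and takes 5/128.
Hamid is living and takes 5/128.
Samir predeceased; the 5/32 allotted to Samir's branch passes to Samir's issue by representation.
The 5/32 is divided into 3 equal shares of 5/96 among Widad, Jamal, Yasmin.
Widad is living and takes 5/96.
Jamal is living and takes 5/96.
Yasmin is living and takes 5/96.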